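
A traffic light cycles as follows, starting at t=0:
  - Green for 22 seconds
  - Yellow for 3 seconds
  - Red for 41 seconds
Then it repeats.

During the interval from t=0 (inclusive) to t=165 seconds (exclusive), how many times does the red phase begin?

Cycle = 22+3+41 = 66s
red phase starts at t = k*66 + 25 for k=0,1,2,...
Need k*66+25 < 165 → k < 2.121
k ∈ {0, ..., 2} → 3 starts

Answer: 3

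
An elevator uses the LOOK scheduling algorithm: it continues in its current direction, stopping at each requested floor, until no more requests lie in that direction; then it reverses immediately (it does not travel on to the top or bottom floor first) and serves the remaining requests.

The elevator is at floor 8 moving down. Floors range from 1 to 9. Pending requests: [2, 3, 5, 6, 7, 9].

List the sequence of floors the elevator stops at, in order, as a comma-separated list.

Answer: 7, 6, 5, 3, 2, 9

Derivation:
Current: 8, moving DOWN
Serve below first (descending): [7, 6, 5, 3, 2]
Then reverse, serve above (ascending): [9]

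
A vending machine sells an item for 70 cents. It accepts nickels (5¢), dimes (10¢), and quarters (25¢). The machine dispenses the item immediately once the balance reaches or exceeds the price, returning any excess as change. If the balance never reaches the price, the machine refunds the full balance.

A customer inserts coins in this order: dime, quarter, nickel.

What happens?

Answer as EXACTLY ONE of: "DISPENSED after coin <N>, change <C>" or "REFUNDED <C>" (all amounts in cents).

Answer: REFUNDED 40

Derivation:
Price: 70¢
Coin 1 (dime, 10¢): balance = 10¢
Coin 2 (quarter, 25¢): balance = 35¢
Coin 3 (nickel, 5¢): balance = 40¢
All coins inserted, balance 40¢ < price 70¢ → REFUND 40¢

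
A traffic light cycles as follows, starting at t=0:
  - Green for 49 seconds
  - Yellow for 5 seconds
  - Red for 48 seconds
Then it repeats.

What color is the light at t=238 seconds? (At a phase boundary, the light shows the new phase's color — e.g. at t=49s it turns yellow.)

Answer: green

Derivation:
Cycle length = 49 + 5 + 48 = 102s
t = 238, phase_t = 238 mod 102 = 34
34 < 49 (green end) → GREEN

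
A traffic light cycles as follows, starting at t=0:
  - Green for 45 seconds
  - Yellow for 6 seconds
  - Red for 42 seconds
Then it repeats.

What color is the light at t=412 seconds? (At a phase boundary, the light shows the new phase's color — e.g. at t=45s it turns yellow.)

Answer: green

Derivation:
Cycle length = 45 + 6 + 42 = 93s
t = 412, phase_t = 412 mod 93 = 40
40 < 45 (green end) → GREEN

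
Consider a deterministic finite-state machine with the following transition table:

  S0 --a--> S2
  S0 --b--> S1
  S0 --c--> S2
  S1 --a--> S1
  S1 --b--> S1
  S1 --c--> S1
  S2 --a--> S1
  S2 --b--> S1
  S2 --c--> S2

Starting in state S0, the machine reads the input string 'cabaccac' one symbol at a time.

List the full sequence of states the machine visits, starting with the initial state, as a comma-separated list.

Answer: S0, S2, S1, S1, S1, S1, S1, S1, S1

Derivation:
Start: S0
  read 'c': S0 --c--> S2
  read 'a': S2 --a--> S1
  read 'b': S1 --b--> S1
  read 'a': S1 --a--> S1
  read 'c': S1 --c--> S1
  read 'c': S1 --c--> S1
  read 'a': S1 --a--> S1
  read 'c': S1 --c--> S1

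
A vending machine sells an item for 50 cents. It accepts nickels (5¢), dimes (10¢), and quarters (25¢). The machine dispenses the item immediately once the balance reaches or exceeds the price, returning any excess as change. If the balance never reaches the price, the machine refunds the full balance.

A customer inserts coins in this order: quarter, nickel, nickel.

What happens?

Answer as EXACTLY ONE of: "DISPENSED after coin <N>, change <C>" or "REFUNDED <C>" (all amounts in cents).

Answer: REFUNDED 35

Derivation:
Price: 50¢
Coin 1 (quarter, 25¢): balance = 25¢
Coin 2 (nickel, 5¢): balance = 30¢
Coin 3 (nickel, 5¢): balance = 35¢
All coins inserted, balance 35¢ < price 50¢ → REFUND 35¢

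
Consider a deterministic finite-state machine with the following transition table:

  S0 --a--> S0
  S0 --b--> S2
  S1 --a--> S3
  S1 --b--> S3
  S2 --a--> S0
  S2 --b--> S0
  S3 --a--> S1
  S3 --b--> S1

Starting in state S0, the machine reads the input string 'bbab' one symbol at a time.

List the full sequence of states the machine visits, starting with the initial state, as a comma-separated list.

Answer: S0, S2, S0, S0, S2

Derivation:
Start: S0
  read 'b': S0 --b--> S2
  read 'b': S2 --b--> S0
  read 'a': S0 --a--> S0
  read 'b': S0 --b--> S2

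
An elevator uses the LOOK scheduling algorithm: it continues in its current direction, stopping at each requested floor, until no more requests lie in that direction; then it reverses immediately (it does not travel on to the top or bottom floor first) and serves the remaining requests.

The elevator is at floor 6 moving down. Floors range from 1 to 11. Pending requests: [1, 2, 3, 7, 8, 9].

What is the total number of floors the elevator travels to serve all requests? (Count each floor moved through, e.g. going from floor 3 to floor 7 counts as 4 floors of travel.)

Start at floor 6 moving down, LOOK stop order: [3, 2, 1, 7, 8, 9]
  6 → 3: |3-6| = 3, total = 3
  3 → 2: |2-3| = 1, total = 4
  2 → 1: |1-2| = 1, total = 5
  1 → 7: |7-1| = 6, total = 11
  7 → 8: |8-7| = 1, total = 12
  8 → 9: |9-8| = 1, total = 13

Answer: 13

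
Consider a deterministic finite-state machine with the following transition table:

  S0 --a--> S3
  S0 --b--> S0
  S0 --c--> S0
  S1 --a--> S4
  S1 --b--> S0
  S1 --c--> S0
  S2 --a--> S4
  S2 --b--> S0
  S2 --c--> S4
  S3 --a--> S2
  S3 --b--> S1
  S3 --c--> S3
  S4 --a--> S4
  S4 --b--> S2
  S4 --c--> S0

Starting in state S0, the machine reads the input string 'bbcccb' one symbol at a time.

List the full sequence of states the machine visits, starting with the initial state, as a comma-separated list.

Start: S0
  read 'b': S0 --b--> S0
  read 'b': S0 --b--> S0
  read 'c': S0 --c--> S0
  read 'c': S0 --c--> S0
  read 'c': S0 --c--> S0
  read 'b': S0 --b--> S0

Answer: S0, S0, S0, S0, S0, S0, S0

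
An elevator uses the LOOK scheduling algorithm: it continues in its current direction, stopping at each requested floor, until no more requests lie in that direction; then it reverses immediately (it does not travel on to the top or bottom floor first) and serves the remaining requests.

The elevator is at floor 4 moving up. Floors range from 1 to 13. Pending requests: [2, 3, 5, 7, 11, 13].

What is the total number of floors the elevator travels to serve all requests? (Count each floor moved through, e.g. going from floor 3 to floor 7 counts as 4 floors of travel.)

Start at floor 4 moving up, LOOK stop order: [5, 7, 11, 13, 3, 2]
  4 → 5: |5-4| = 1, total = 1
  5 → 7: |7-5| = 2, total = 3
  7 → 11: |11-7| = 4, total = 7
  11 → 13: |13-11| = 2, total = 9
  13 → 3: |3-13| = 10, total = 19
  3 → 2: |2-3| = 1, total = 20

Answer: 20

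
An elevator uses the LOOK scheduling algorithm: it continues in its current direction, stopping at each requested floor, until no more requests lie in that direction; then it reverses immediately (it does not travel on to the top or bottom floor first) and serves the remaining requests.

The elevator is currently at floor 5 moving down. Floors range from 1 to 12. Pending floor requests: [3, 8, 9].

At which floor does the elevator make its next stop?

Answer: 3

Derivation:
Current floor: 5, direction: down
Requests above: [8, 9]
Requests below: [3]
Moving down and requests lie below → nearest below is max([3]) = 3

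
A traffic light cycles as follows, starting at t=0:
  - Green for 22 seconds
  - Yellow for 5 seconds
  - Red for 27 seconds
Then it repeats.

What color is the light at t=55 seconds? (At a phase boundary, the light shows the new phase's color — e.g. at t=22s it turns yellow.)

Cycle length = 22 + 5 + 27 = 54s
t = 55, phase_t = 55 mod 54 = 1
1 < 22 (green end) → GREEN

Answer: green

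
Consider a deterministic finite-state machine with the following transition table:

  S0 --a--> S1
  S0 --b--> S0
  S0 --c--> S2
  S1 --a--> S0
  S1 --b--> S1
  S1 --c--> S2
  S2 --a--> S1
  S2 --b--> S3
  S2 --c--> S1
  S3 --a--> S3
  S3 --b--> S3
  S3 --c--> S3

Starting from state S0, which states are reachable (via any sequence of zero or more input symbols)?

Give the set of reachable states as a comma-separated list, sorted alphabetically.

Answer: S0, S1, S2, S3

Derivation:
BFS from S0:
  visit S0: S0--a-->S1 (new), S0--b-->S0 (seen), S0--c-->S2 (new)
  visit S1: S1--a-->S0 (seen), S1--b-->S1 (seen), S1--c-->S2 (seen)
  visit S2: S2--a-->S1 (seen), S2--b-->S3 (new), S2--c-->S1 (seen)
  visit S3: S3--a-->S3 (seen), S3--b-->S3 (seen), S3--c-->S3 (seen)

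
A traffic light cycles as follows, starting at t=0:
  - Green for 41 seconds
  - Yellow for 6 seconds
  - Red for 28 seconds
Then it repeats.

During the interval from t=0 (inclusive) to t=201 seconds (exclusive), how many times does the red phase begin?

Answer: 3

Derivation:
Cycle = 41+6+28 = 75s
red phase starts at t = k*75 + 47 for k=0,1,2,...
Need k*75+47 < 201 → k < 2.053
k ∈ {0, ..., 2} → 3 starts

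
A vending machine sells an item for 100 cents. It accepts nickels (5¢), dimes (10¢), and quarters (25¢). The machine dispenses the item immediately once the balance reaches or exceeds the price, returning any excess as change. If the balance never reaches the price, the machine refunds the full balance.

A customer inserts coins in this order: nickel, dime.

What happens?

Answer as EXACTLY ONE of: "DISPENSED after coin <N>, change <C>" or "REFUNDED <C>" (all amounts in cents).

Price: 100¢
Coin 1 (nickel, 5¢): balance = 5¢
Coin 2 (dime, 10¢): balance = 15¢
All coins inserted, balance 15¢ < price 100¢ → REFUND 15¢

Answer: REFUNDED 15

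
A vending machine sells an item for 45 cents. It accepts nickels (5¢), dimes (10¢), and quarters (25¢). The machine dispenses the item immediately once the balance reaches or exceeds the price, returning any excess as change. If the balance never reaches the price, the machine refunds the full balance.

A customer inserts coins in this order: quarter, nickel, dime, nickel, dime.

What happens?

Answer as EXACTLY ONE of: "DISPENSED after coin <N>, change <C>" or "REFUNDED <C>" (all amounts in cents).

Price: 45¢
Coin 1 (quarter, 25¢): balance = 25¢
Coin 2 (nickel, 5¢): balance = 30¢
Coin 3 (dime, 10¢): balance = 40¢
Coin 4 (nickel, 5¢): balance = 45¢
  → balance >= price → DISPENSE, change = 45 - 45 = 0¢

Answer: DISPENSED after coin 4, change 0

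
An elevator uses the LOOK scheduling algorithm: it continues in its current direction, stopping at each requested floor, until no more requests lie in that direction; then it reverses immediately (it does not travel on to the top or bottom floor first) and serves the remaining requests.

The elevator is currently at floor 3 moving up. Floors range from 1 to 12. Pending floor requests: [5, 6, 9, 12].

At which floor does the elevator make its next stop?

Answer: 5

Derivation:
Current floor: 3, direction: up
Requests above: [5, 6, 9, 12]
Requests below: []
Moving up and requests lie above → nearest above is min([5, 6, 9, 12]) = 5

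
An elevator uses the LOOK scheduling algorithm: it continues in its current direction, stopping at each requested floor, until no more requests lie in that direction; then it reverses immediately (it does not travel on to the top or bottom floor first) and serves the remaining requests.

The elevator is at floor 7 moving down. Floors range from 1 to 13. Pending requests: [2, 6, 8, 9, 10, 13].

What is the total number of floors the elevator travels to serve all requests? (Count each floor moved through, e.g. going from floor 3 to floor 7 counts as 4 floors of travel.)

Start at floor 7 moving down, LOOK stop order: [6, 2, 8, 9, 10, 13]
  7 → 6: |6-7| = 1, total = 1
  6 → 2: |2-6| = 4, total = 5
  2 → 8: |8-2| = 6, total = 11
  8 → 9: |9-8| = 1, total = 12
  9 → 10: |10-9| = 1, total = 13
  10 → 13: |13-10| = 3, total = 16

Answer: 16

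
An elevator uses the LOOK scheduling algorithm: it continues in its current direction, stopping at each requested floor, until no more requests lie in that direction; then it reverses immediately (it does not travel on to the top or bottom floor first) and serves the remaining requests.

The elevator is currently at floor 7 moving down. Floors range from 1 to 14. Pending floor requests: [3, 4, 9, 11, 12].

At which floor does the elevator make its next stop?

Current floor: 7, direction: down
Requests above: [9, 11, 12]
Requests below: [3, 4]
Moving down and requests lie below → nearest below is max([3, 4]) = 4

Answer: 4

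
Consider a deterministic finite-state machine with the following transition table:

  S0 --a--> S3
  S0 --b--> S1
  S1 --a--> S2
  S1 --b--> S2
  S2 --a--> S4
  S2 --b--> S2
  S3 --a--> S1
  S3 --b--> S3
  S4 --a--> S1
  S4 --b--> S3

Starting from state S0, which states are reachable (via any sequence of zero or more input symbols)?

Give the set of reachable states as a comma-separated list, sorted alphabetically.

Answer: S0, S1, S2, S3, S4

Derivation:
BFS from S0:
  visit S0: S0--a-->S3 (new), S0--b-->S1 (new)
  visit S3: S3--a-->S1 (seen), S3--b-->S3 (seen)
  visit S1: S1--a-->S2 (new), S1--b-->S2 (seen)
  visit S2: S2--a-->S4 (new), S2--b-->S2 (seen)
  visit S4: S4--a-->S1 (seen), S4--b-->S3 (seen)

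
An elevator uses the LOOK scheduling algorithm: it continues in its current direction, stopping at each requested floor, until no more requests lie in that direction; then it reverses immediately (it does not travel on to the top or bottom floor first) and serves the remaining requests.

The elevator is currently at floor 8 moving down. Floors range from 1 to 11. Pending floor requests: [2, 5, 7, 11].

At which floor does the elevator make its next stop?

Answer: 7

Derivation:
Current floor: 8, direction: down
Requests above: [11]
Requests below: [2, 5, 7]
Moving down and requests lie below → nearest below is max([2, 5, 7]) = 7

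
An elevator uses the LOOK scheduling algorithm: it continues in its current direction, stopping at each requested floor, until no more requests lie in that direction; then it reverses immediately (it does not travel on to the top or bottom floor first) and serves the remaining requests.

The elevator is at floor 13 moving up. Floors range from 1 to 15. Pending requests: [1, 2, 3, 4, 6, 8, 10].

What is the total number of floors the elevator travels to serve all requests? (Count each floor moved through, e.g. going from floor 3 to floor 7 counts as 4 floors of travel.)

Answer: 12

Derivation:
Start at floor 13 moving up, LOOK stop order: [10, 8, 6, 4, 3, 2, 1]
  13 → 10: |10-13| = 3, total = 3
  10 → 8: |8-10| = 2, total = 5
  8 → 6: |6-8| = 2, total = 7
  6 → 4: |4-6| = 2, total = 9
  4 → 3: |3-4| = 1, total = 10
  3 → 2: |2-3| = 1, total = 11
  2 → 1: |1-2| = 1, total = 12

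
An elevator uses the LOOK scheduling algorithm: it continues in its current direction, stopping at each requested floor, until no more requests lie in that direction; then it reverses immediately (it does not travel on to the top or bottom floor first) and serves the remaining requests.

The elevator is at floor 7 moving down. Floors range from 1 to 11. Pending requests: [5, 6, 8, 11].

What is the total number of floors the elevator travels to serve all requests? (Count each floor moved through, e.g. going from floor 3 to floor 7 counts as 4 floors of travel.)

Answer: 8

Derivation:
Start at floor 7 moving down, LOOK stop order: [6, 5, 8, 11]
  7 → 6: |6-7| = 1, total = 1
  6 → 5: |5-6| = 1, total = 2
  5 → 8: |8-5| = 3, total = 5
  8 → 11: |11-8| = 3, total = 8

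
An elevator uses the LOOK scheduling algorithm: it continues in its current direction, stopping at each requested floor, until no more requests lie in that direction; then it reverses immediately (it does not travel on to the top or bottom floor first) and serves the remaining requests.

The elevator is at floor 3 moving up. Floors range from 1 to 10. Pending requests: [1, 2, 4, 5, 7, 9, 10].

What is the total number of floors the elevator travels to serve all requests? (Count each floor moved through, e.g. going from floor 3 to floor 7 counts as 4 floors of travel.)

Start at floor 3 moving up, LOOK stop order: [4, 5, 7, 9, 10, 2, 1]
  3 → 4: |4-3| = 1, total = 1
  4 → 5: |5-4| = 1, total = 2
  5 → 7: |7-5| = 2, total = 4
  7 → 9: |9-7| = 2, total = 6
  9 → 10: |10-9| = 1, total = 7
  10 → 2: |2-10| = 8, total = 15
  2 → 1: |1-2| = 1, total = 16

Answer: 16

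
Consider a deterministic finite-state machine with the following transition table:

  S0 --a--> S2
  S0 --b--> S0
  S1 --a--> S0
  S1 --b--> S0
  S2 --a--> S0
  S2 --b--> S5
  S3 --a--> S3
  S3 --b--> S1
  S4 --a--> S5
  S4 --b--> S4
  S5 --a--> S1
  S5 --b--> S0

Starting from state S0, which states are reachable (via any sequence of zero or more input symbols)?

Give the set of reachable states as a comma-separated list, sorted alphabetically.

Answer: S0, S1, S2, S5

Derivation:
BFS from S0:
  visit S0: S0--a-->S2 (new), S0--b-->S0 (seen)
  visit S2: S2--a-->S0 (seen), S2--b-->S5 (new)
  visit S5: S5--a-->S1 (new), S5--b-->S0 (seen)
  visit S1: S1--a-->S0 (seen), S1--b-->S0 (seen)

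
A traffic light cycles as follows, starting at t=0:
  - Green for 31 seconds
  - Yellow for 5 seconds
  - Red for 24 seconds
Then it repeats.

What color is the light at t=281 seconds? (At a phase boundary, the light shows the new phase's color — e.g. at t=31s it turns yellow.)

Answer: red

Derivation:
Cycle length = 31 + 5 + 24 = 60s
t = 281, phase_t = 281 mod 60 = 41
41 >= 36 → RED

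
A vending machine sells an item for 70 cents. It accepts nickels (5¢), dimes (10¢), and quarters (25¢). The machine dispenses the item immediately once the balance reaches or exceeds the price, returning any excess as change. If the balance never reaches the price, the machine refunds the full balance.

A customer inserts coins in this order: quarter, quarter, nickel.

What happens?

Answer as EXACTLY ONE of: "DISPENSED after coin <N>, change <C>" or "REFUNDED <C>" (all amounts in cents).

Price: 70¢
Coin 1 (quarter, 25¢): balance = 25¢
Coin 2 (quarter, 25¢): balance = 50¢
Coin 3 (nickel, 5¢): balance = 55¢
All coins inserted, balance 55¢ < price 70¢ → REFUND 55¢

Answer: REFUNDED 55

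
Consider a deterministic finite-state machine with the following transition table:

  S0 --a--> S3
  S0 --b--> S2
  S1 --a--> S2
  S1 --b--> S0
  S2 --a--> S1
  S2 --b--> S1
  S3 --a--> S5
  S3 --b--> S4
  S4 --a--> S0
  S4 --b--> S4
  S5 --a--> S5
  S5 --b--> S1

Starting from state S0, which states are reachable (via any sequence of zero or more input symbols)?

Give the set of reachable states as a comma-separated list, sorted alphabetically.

BFS from S0:
  visit S0: S0--a-->S3 (new), S0--b-->S2 (new)
  visit S3: S3--a-->S5 (new), S3--b-->S4 (new)
  visit S2: S2--a-->S1 (new), S2--b-->S1 (seen)
  visit S5: S5--a-->S5 (seen), S5--b-->S1 (seen)
  visit S4: S4--a-->S0 (seen), S4--b-->S4 (seen)
  visit S1: S1--a-->S2 (seen), S1--b-->S0 (seen)

Answer: S0, S1, S2, S3, S4, S5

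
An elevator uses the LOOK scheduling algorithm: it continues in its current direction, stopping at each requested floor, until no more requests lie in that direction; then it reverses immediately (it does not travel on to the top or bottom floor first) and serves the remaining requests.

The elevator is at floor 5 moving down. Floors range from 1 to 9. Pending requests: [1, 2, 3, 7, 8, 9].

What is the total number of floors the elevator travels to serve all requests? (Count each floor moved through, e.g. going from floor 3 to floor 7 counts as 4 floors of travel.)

Start at floor 5 moving down, LOOK stop order: [3, 2, 1, 7, 8, 9]
  5 → 3: |3-5| = 2, total = 2
  3 → 2: |2-3| = 1, total = 3
  2 → 1: |1-2| = 1, total = 4
  1 → 7: |7-1| = 6, total = 10
  7 → 8: |8-7| = 1, total = 11
  8 → 9: |9-8| = 1, total = 12

Answer: 12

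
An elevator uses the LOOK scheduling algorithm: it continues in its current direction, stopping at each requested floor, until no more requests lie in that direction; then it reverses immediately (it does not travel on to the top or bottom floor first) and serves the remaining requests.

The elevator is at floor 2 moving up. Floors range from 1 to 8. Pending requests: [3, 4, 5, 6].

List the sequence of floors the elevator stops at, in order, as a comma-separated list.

Current: 2, moving UP
Serve above first (ascending): [3, 4, 5, 6]
Then reverse, serve below (descending): []

Answer: 3, 4, 5, 6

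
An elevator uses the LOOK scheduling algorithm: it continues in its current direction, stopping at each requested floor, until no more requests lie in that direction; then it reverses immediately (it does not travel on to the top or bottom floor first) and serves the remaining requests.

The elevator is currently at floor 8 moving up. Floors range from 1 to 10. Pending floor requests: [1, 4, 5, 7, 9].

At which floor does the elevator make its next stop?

Answer: 9

Derivation:
Current floor: 8, direction: up
Requests above: [9]
Requests below: [1, 4, 5, 7]
Moving up and requests lie above → nearest above is min([9]) = 9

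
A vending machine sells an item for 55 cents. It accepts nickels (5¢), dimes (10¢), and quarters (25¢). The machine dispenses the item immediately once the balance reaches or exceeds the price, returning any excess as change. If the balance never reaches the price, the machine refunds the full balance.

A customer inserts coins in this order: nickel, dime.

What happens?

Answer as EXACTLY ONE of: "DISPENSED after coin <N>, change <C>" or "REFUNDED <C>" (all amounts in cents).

Price: 55¢
Coin 1 (nickel, 5¢): balance = 5¢
Coin 2 (dime, 10¢): balance = 15¢
All coins inserted, balance 15¢ < price 55¢ → REFUND 15¢

Answer: REFUNDED 15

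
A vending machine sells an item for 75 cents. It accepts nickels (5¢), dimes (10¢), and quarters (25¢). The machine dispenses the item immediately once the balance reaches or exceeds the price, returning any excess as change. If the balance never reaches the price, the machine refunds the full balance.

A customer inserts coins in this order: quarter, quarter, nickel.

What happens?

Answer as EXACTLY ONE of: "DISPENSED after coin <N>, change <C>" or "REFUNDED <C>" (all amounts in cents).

Answer: REFUNDED 55

Derivation:
Price: 75¢
Coin 1 (quarter, 25¢): balance = 25¢
Coin 2 (quarter, 25¢): balance = 50¢
Coin 3 (nickel, 5¢): balance = 55¢
All coins inserted, balance 55¢ < price 75¢ → REFUND 55¢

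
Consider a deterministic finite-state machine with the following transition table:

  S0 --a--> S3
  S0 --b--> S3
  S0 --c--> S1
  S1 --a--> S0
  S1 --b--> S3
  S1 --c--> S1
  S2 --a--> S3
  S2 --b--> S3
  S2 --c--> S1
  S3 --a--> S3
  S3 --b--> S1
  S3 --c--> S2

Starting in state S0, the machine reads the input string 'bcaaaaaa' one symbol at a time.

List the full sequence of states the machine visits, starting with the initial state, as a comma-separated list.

Start: S0
  read 'b': S0 --b--> S3
  read 'c': S3 --c--> S2
  read 'a': S2 --a--> S3
  read 'a': S3 --a--> S3
  read 'a': S3 --a--> S3
  read 'a': S3 --a--> S3
  read 'a': S3 --a--> S3
  read 'a': S3 --a--> S3

Answer: S0, S3, S2, S3, S3, S3, S3, S3, S3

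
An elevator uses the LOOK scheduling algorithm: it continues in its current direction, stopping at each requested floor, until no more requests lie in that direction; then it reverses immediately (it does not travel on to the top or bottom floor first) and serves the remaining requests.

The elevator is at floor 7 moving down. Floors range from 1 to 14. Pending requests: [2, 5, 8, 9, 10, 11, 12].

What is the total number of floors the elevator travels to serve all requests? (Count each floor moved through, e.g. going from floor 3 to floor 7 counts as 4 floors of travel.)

Answer: 15

Derivation:
Start at floor 7 moving down, LOOK stop order: [5, 2, 8, 9, 10, 11, 12]
  7 → 5: |5-7| = 2, total = 2
  5 → 2: |2-5| = 3, total = 5
  2 → 8: |8-2| = 6, total = 11
  8 → 9: |9-8| = 1, total = 12
  9 → 10: |10-9| = 1, total = 13
  10 → 11: |11-10| = 1, total = 14
  11 → 12: |12-11| = 1, total = 15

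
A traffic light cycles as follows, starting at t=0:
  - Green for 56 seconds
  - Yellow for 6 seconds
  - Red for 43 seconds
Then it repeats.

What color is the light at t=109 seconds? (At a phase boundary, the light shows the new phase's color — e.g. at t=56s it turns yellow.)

Cycle length = 56 + 6 + 43 = 105s
t = 109, phase_t = 109 mod 105 = 4
4 < 56 (green end) → GREEN

Answer: green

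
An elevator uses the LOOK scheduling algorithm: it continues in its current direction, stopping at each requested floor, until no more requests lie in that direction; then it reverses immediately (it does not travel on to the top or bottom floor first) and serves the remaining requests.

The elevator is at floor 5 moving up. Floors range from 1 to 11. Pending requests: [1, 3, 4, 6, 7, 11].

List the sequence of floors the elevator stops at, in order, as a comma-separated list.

Answer: 6, 7, 11, 4, 3, 1

Derivation:
Current: 5, moving UP
Serve above first (ascending): [6, 7, 11]
Then reverse, serve below (descending): [4, 3, 1]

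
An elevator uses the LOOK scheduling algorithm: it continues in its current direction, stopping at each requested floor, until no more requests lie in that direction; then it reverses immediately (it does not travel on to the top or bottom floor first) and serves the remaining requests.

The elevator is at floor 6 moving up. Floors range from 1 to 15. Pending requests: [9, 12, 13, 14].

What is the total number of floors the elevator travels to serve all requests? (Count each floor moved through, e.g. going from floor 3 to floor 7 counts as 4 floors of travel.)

Start at floor 6 moving up, LOOK stop order: [9, 12, 13, 14]
  6 → 9: |9-6| = 3, total = 3
  9 → 12: |12-9| = 3, total = 6
  12 → 13: |13-12| = 1, total = 7
  13 → 14: |14-13| = 1, total = 8

Answer: 8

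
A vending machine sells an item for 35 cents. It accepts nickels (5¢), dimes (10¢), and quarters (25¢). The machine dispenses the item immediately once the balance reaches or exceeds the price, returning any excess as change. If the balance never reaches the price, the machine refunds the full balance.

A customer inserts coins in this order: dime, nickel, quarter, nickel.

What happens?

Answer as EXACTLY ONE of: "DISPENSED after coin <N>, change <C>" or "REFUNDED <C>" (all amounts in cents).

Answer: DISPENSED after coin 3, change 5

Derivation:
Price: 35¢
Coin 1 (dime, 10¢): balance = 10¢
Coin 2 (nickel, 5¢): balance = 15¢
Coin 3 (quarter, 25¢): balance = 40¢
  → balance >= price → DISPENSE, change = 40 - 35 = 5¢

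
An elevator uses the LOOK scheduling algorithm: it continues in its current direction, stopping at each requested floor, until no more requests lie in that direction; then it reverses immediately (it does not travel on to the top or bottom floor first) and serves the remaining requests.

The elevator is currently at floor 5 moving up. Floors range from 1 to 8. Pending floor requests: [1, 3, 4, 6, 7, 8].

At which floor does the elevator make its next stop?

Answer: 6

Derivation:
Current floor: 5, direction: up
Requests above: [6, 7, 8]
Requests below: [1, 3, 4]
Moving up and requests lie above → nearest above is min([6, 7, 8]) = 6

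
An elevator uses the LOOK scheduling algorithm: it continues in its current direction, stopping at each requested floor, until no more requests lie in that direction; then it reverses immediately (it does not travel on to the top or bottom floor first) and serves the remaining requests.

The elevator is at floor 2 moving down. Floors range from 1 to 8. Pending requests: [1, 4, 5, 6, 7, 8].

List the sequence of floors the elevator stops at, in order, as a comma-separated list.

Answer: 1, 4, 5, 6, 7, 8

Derivation:
Current: 2, moving DOWN
Serve below first (descending): [1]
Then reverse, serve above (ascending): [4, 5, 6, 7, 8]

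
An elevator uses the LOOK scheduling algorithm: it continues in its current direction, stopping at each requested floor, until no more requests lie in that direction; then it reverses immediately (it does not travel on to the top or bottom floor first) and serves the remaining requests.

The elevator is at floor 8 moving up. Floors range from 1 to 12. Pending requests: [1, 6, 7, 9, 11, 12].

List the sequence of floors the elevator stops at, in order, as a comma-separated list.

Answer: 9, 11, 12, 7, 6, 1

Derivation:
Current: 8, moving UP
Serve above first (ascending): [9, 11, 12]
Then reverse, serve below (descending): [7, 6, 1]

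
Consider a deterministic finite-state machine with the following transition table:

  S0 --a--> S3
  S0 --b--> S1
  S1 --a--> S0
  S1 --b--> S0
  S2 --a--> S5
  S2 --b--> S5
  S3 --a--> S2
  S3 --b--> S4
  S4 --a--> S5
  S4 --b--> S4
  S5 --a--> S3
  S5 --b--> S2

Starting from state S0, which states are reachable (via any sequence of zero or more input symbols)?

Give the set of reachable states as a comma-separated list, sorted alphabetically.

BFS from S0:
  visit S0: S0--a-->S3 (new), S0--b-->S1 (new)
  visit S3: S3--a-->S2 (new), S3--b-->S4 (new)
  visit S1: S1--a-->S0 (seen), S1--b-->S0 (seen)
  visit S2: S2--a-->S5 (new), S2--b-->S5 (seen)
  visit S4: S4--a-->S5 (seen), S4--b-->S4 (seen)
  visit S5: S5--a-->S3 (seen), S5--b-->S2 (seen)

Answer: S0, S1, S2, S3, S4, S5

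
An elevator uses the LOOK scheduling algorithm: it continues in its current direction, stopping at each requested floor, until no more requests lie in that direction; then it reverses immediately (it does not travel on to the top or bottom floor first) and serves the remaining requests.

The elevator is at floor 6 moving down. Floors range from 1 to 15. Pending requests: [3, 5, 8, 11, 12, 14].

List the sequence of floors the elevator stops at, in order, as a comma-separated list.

Current: 6, moving DOWN
Serve below first (descending): [5, 3]
Then reverse, serve above (ascending): [8, 11, 12, 14]

Answer: 5, 3, 8, 11, 12, 14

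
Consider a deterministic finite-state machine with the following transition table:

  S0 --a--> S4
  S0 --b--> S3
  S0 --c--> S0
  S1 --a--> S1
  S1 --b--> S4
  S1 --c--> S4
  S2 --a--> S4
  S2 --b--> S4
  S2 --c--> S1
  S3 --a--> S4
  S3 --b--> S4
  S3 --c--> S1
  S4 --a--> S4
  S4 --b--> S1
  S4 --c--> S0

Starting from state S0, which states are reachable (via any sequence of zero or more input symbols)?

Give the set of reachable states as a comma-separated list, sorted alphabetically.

BFS from S0:
  visit S0: S0--a-->S4 (new), S0--b-->S3 (new), S0--c-->S0 (seen)
  visit S4: S4--a-->S4 (seen), S4--b-->S1 (new), S4--c-->S0 (seen)
  visit S3: S3--a-->S4 (seen), S3--b-->S4 (seen), S3--c-->S1 (seen)
  visit S1: S1--a-->S1 (seen), S1--b-->S4 (seen), S1--c-->S4 (seen)

Answer: S0, S1, S3, S4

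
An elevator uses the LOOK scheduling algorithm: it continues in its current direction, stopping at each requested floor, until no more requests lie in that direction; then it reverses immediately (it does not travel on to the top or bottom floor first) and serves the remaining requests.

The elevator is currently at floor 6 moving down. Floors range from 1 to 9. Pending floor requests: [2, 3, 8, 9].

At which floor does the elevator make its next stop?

Current floor: 6, direction: down
Requests above: [8, 9]
Requests below: [2, 3]
Moving down and requests lie below → nearest below is max([2, 3]) = 3

Answer: 3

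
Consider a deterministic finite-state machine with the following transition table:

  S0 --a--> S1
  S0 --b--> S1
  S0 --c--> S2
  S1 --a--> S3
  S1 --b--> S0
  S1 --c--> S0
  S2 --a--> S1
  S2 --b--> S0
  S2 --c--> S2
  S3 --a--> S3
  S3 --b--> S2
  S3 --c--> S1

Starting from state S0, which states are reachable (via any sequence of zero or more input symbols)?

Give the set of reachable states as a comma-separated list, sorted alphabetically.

BFS from S0:
  visit S0: S0--a-->S1 (new), S0--b-->S1 (seen), S0--c-->S2 (new)
  visit S1: S1--a-->S3 (new), S1--b-->S0 (seen), S1--c-->S0 (seen)
  visit S2: S2--a-->S1 (seen), S2--b-->S0 (seen), S2--c-->S2 (seen)
  visit S3: S3--a-->S3 (seen), S3--b-->S2 (seen), S3--c-->S1 (seen)

Answer: S0, S1, S2, S3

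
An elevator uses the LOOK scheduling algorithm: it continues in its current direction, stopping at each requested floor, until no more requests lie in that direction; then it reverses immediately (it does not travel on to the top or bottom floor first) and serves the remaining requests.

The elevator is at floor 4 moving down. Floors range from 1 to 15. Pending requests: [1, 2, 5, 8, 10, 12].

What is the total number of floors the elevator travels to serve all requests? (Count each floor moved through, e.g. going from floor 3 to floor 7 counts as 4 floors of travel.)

Answer: 14

Derivation:
Start at floor 4 moving down, LOOK stop order: [2, 1, 5, 8, 10, 12]
  4 → 2: |2-4| = 2, total = 2
  2 → 1: |1-2| = 1, total = 3
  1 → 5: |5-1| = 4, total = 7
  5 → 8: |8-5| = 3, total = 10
  8 → 10: |10-8| = 2, total = 12
  10 → 12: |12-10| = 2, total = 14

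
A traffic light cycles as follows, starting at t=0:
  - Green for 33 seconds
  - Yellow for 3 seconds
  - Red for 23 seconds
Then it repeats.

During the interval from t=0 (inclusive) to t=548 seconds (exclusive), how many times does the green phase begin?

Cycle = 33+3+23 = 59s
green phase starts at t = k*59 + 0 for k=0,1,2,...
Need k*59+0 < 548 → k < 9.288
k ∈ {0, ..., 9} → 10 starts

Answer: 10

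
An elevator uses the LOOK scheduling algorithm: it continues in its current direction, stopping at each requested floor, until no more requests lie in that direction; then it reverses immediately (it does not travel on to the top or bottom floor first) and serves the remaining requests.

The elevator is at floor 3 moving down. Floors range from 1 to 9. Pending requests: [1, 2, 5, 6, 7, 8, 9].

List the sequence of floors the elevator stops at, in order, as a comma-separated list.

Current: 3, moving DOWN
Serve below first (descending): [2, 1]
Then reverse, serve above (ascending): [5, 6, 7, 8, 9]

Answer: 2, 1, 5, 6, 7, 8, 9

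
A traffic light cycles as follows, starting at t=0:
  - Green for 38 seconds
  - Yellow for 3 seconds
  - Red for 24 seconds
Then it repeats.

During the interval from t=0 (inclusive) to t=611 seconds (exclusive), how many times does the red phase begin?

Answer: 9

Derivation:
Cycle = 38+3+24 = 65s
red phase starts at t = k*65 + 41 for k=0,1,2,...
Need k*65+41 < 611 → k < 8.769
k ∈ {0, ..., 8} → 9 starts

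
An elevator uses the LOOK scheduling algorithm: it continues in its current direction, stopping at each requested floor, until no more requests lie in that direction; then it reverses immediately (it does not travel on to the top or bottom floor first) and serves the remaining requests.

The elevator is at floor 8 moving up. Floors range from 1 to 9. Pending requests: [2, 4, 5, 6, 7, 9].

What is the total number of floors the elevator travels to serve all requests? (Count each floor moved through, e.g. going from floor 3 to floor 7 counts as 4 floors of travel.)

Start at floor 8 moving up, LOOK stop order: [9, 7, 6, 5, 4, 2]
  8 → 9: |9-8| = 1, total = 1
  9 → 7: |7-9| = 2, total = 3
  7 → 6: |6-7| = 1, total = 4
  6 → 5: |5-6| = 1, total = 5
  5 → 4: |4-5| = 1, total = 6
  4 → 2: |2-4| = 2, total = 8

Answer: 8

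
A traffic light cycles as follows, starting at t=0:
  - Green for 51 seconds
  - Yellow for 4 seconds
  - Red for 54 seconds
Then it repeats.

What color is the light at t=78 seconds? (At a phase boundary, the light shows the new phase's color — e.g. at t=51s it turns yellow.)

Answer: red

Derivation:
Cycle length = 51 + 4 + 54 = 109s
t = 78, phase_t = 78 mod 109 = 78
78 >= 55 → RED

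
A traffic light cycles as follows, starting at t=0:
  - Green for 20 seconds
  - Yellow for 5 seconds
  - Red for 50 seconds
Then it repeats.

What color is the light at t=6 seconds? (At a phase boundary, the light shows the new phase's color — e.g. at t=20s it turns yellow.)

Cycle length = 20 + 5 + 50 = 75s
t = 6, phase_t = 6 mod 75 = 6
6 < 20 (green end) → GREEN

Answer: green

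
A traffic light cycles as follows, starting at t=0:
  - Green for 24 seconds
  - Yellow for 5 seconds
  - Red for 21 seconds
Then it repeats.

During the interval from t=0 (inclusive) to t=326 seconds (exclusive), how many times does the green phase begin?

Cycle = 24+5+21 = 50s
green phase starts at t = k*50 + 0 for k=0,1,2,...
Need k*50+0 < 326 → k < 6.520
k ∈ {0, ..., 6} → 7 starts

Answer: 7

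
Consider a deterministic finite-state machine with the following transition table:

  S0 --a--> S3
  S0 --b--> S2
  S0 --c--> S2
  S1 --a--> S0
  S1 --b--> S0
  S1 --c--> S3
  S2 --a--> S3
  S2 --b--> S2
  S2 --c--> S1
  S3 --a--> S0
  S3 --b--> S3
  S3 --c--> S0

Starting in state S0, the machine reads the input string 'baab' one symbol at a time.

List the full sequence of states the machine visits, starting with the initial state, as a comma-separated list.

Answer: S0, S2, S3, S0, S2

Derivation:
Start: S0
  read 'b': S0 --b--> S2
  read 'a': S2 --a--> S3
  read 'a': S3 --a--> S0
  read 'b': S0 --b--> S2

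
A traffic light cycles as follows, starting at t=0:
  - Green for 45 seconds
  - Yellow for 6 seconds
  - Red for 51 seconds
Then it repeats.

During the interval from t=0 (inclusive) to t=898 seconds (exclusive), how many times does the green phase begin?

Cycle = 45+6+51 = 102s
green phase starts at t = k*102 + 0 for k=0,1,2,...
Need k*102+0 < 898 → k < 8.804
k ∈ {0, ..., 8} → 9 starts

Answer: 9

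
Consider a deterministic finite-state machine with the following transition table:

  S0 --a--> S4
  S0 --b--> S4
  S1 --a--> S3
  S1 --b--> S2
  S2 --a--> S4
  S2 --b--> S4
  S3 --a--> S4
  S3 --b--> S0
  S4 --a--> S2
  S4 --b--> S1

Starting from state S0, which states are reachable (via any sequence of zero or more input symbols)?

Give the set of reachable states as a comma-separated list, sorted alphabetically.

Answer: S0, S1, S2, S3, S4

Derivation:
BFS from S0:
  visit S0: S0--a-->S4 (new), S0--b-->S4 (seen)
  visit S4: S4--a-->S2 (new), S4--b-->S1 (new)
  visit S2: S2--a-->S4 (seen), S2--b-->S4 (seen)
  visit S1: S1--a-->S3 (new), S1--b-->S2 (seen)
  visit S3: S3--a-->S4 (seen), S3--b-->S0 (seen)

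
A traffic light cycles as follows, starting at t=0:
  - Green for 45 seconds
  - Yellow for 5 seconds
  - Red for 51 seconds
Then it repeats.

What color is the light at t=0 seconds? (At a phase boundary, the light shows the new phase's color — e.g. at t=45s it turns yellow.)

Answer: green

Derivation:
Cycle length = 45 + 5 + 51 = 101s
t = 0, phase_t = 0 mod 101 = 0
0 < 45 (green end) → GREEN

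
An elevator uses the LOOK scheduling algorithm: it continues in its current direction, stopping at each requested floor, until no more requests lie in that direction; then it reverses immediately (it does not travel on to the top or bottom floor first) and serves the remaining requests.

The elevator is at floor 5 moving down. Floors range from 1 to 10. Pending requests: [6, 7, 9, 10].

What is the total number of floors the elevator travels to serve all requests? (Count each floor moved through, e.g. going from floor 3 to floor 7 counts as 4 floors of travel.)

Start at floor 5 moving down, LOOK stop order: [6, 7, 9, 10]
  5 → 6: |6-5| = 1, total = 1
  6 → 7: |7-6| = 1, total = 2
  7 → 9: |9-7| = 2, total = 4
  9 → 10: |10-9| = 1, total = 5

Answer: 5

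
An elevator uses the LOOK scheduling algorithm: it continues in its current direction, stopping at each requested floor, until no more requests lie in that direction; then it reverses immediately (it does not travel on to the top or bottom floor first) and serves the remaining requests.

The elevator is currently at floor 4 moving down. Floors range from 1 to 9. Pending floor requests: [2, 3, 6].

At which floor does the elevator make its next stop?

Answer: 3

Derivation:
Current floor: 4, direction: down
Requests above: [6]
Requests below: [2, 3]
Moving down and requests lie below → nearest below is max([2, 3]) = 3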